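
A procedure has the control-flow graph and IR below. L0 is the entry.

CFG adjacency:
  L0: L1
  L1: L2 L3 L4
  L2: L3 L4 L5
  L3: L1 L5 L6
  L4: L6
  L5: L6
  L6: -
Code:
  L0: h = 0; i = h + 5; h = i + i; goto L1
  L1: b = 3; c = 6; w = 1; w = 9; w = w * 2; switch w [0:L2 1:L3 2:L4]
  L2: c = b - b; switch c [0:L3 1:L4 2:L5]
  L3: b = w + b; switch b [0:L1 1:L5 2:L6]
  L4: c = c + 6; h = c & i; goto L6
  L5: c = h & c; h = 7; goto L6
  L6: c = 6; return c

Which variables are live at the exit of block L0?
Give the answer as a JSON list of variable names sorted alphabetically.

Block summaries:
  L0 def {h,i} use ∅
  L1 def {b,c,w} use ∅
  L2 def {c} use {b}
  L3 def {b} use {b,w}
  L4 def {c,h} use {c,i}
  L5 def {c,h} use {c,h}
  L6 def {c} use ∅

Backward fixpoint:
  L0 li=∅ lo={h,i}
  L1 li={h,i} lo={b,c,h,i,w}
  L2 li={b,h,i,w} lo={b,c,h,i,w}
  L3 li={b,c,h,i,w} lo={c,h,i}
  L4 li={c,i} lo=∅
  L5 li={c,h} lo=∅
  L6 li=∅ lo=∅

live-out(L0) = ["h", "i"]

Answer: ["h", "i"]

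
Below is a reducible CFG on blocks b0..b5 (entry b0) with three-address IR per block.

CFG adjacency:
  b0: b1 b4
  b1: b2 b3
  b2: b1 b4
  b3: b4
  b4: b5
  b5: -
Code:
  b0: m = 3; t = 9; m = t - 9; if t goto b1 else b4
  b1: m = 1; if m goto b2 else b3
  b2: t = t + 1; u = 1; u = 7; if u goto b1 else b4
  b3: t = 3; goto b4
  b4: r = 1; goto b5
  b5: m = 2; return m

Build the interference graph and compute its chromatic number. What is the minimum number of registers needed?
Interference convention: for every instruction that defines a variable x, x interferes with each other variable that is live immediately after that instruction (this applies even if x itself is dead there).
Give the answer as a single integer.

Answer: 2

Working:
Block summaries:
  b0: {m,t} / ∅
  b1: {m} / ∅
  b2: {t,u} / {t}
  b3: {t} / ∅
  b4: {r} / ∅
  b5: {m} / ∅

Liveness:
  b0: in=∅ out={t}
  b1: in={t} out={t}
  b2: in={t} out={t}
  b3: in=∅ out=∅
  b4: in=∅ out=∅
  b5: in=∅ out=∅

Interference:
  m — {t}
  r — ∅
  t — {m,u}
  u — {t}

Chromatic number:
  lower bound: {m,t} mutually conflict ⇒ χ ≥ 2
  2-colouring: R0={r,t}  R1={m,u}
  χ = 2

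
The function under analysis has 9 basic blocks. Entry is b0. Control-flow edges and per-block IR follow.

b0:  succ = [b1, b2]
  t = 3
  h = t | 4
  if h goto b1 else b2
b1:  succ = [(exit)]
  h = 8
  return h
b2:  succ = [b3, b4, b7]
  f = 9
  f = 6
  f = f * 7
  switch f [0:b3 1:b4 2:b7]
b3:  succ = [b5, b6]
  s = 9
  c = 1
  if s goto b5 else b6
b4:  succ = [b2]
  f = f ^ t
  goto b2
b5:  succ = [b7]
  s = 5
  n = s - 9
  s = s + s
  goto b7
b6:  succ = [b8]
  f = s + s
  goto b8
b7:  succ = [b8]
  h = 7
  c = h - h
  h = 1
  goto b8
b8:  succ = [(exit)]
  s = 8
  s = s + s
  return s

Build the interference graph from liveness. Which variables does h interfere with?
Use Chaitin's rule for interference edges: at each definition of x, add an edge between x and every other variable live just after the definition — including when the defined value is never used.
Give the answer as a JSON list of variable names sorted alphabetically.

Answer: ["t"]

Derivation:
Per-block:
  b0 def {h,t} use ∅
  b1 def {h} use ∅
  b2 def {f} use ∅
  b3 def {c,s} use ∅
  b4 def {f} use {f,t}
  b5 def {n,s} use ∅
  b6 def {f} use {s}
  b7 def {c,h} use ∅
  b8 def {s} use ∅

Live sets:
  live b0: ∅→{t}
  live b1: ∅→∅
  live b2: {t}→{f,t}
  live b3: ∅→{s}
  live b4: {f,t}→{t}
  live b5: ∅→∅
  live b6: {s}→∅
  live b7: ∅→∅
  live b8: ∅→∅

Interference:
  c: {s}
  f: {t}
  h: {t}
  n: {s}
  s: {c,n}
  t: {f,h}

N(h) = ["t"]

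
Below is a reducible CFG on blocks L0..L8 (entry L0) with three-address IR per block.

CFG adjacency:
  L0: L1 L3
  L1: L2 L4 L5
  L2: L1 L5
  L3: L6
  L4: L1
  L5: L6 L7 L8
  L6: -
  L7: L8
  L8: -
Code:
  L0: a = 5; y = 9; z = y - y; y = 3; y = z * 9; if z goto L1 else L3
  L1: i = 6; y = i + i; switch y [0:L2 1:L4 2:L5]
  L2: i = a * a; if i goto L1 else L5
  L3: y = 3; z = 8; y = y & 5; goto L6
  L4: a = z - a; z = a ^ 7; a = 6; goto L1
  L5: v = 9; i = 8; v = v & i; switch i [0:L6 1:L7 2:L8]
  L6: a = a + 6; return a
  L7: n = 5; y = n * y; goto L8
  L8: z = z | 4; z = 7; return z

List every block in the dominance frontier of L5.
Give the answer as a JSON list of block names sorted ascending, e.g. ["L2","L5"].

Answer: ["L6"]

Analysis:
idom tree: L1←L0 L2←L1 L3←L0 L4←L1 L5←L1 L6←L0 L7←L5 L8←L5
Dom at joins:
  L1: preds {L0,L2,L4}: {L0} ∩ {L0,L1,L2} ∩ {L0,L1,L4} = {L0}; idom=L0
  L5: preds {L1,L2}: {L0,L1} ∩ {L0,L1,L2} = {L0,L1}; idom=L1
  L6: preds {L3,L5}: {L0,L3} ∩ {L0,L1,L5} = {L0}; idom=L0
  L8: preds {L5,L7}: {L0,L1,L5} ∩ {L0,L1,L5,L7} = {L0,L1,L5}; idom=L5

DF derivation:
  join L1 pred L0: · stop@L0
  join L1 pred L2: L2→L1 stop@L0
  join L1 pred L4: L4→L1 stop@L0
  join L5 pred L1: · stop@L1
  join L5 pred L2: L2 stop@L1
  join L6 pred L3: L3 stop@L0
  join L6 pred L5: L5→L1 stop@L0
  join L8 pred L5: · stop@L5
  join L8 pred L7: L7 stop@L5
  L0 → ∅
  L1 → {L1,L6}
  L2 → {L1,L5}
  L3 → {L6}
  L4 → {L1}
  L5 → {L6}
  L6 → ∅
  L7 → {L8}
  L8 → ∅

DF(L5) = ["L6"]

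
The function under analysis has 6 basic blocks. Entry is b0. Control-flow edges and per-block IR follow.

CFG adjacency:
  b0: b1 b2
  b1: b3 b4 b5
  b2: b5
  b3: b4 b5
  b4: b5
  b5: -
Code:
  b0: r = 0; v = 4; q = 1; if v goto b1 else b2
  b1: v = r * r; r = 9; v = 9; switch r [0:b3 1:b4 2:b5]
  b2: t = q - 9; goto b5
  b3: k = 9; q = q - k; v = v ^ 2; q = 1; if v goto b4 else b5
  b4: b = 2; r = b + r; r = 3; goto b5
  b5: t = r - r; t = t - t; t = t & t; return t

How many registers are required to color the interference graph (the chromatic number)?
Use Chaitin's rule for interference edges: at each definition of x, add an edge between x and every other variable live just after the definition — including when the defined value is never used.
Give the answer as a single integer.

Answer: 4

Analysis:
Per-block:
  b0: def={q,r,v} ue=∅
  b1: def={r,v} ue={r}
  b2: def={t} ue={q}
  b3: def={k,q,v} ue={q,v}
  b4: def={b,r} ue={r}
  b5: def={t} ue={r}

Backward fixpoint:
  live b0: ∅→{q,r}
  live b1: {q,r}→{q,r,v}
  live b2: {q,r}→{r}
  live b3: {q,r,v}→{r}
  live b4: {r}→{r}
  live b5: {r}→∅

Interfere edges:
  b↔{r}
  k↔{q,r,v}
  q↔{k,r,v}
  r↔{b,k,q,t,v}
  t↔{r}
  v↔{k,q,r}

Registers:
  {k,q,r,v} pairwise interfere (4-clique) ⇒ χ ≥ 4
  assign b→R1 k→R1 q→R2 r→R0 t→R1 v→R3 — no edge inside a register ⇒ χ ≤ 4
  χ = 4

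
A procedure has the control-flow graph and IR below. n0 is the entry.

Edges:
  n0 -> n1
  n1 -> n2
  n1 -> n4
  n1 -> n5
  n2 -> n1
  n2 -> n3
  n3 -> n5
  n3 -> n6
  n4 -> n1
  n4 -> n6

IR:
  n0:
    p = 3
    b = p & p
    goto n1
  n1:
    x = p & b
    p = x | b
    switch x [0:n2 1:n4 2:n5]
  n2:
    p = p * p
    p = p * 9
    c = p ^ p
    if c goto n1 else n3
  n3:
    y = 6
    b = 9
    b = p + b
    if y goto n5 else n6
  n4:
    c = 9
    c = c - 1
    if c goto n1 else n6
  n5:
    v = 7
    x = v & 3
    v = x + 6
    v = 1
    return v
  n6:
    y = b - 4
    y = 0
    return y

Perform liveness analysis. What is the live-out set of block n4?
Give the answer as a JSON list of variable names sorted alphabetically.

Answer: ["b", "p"]

Working:
Block summaries:
  n0: def={b,p} ue=∅
  n1: def={p,x} ue={b,p}
  n2: def={c,p} ue={p}
  n3: def={b,y} ue={p}
  n4: def={c} ue=∅
  n5: def={v,x} ue=∅
  n6: def={y} ue={b}

Live sets:
  live n0: ∅→{b,p}
  live n1: {b,p}→{b,p}
  live n2: {b,p}→{b,p}
  live n3: {p}→{b}
  live n4: {b,p}→{b,p}
  live n5: ∅→∅
  live n6: {b}→∅

live-out(n4) = ["b", "p"]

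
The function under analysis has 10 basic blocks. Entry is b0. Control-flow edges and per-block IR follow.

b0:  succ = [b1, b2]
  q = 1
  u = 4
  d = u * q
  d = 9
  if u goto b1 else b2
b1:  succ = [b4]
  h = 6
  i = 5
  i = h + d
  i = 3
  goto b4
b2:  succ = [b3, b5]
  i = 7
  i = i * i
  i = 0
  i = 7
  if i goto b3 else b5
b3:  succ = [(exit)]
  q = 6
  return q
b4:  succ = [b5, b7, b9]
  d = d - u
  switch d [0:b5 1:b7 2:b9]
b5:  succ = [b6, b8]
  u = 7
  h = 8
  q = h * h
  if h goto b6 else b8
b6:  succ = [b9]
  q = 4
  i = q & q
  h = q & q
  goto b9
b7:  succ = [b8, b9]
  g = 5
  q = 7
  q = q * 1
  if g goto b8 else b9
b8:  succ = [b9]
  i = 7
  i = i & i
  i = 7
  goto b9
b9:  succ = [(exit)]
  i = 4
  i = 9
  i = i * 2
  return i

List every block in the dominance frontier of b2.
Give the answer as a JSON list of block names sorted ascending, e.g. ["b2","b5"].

Answer: ["b5"]

Derivation:
idom tree: b1←b0 b2←b0 b3←b2 b4←b1 b5←b0 b6←b5 b7←b4 b8←b0 b9←b0
Dom at joins:
  b5: preds {b2,b4}: {b0,b2} ∩ {b0,b1,b4} = {b0}; idom=b0
  b8: preds {b5,b7}: {b0,b5} ∩ {b0,b1,b4,b7} = {b0}; idom=b0
  b9: preds {b4,b6,b7,b8}: {b0,b1,b4} ∩ {b0,b5,b6} ∩ {b0,b1,b4,b7} ∩ {b0,b8} = {b0}; idom=b0

DF derivation:
  b5←b2: walk b2 to b0
  b5←b4: walk b4→b1 to b0
  b8←b5: walk b5 to b0
  b8←b7: walk b7→b4→b1 to b0
  b9←b4: walk b4→b1 to b0
  b9←b6: walk b6→b5 to b0
  b9←b7: walk b7→b4→b1 to b0
  b9←b8: walk b8 to b0
  b0: DF=∅
  b1: DF={b5,b8,b9}
  b2: DF={b5}
  b3: DF=∅
  b4: DF={b5,b8,b9}
  b5: DF={b8,b9}
  b6: DF={b9}
  b7: DF={b8,b9}
  b8: DF={b9}
  b9: DF=∅

DF(b2) = ["b5"]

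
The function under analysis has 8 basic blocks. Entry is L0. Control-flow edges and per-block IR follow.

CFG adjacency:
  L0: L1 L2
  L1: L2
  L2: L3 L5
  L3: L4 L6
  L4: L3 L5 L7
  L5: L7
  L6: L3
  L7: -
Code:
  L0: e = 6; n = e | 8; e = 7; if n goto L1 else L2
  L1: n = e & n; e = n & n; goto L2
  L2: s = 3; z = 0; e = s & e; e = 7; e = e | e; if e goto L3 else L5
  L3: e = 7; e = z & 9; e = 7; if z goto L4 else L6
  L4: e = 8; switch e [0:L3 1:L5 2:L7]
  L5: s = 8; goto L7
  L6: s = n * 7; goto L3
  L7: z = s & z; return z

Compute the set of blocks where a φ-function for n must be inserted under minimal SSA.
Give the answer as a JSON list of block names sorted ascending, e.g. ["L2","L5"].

Answer: ["L2"]

Analysis:
idom tree: L1←L0 L2←L0 L3←L2 L4←L3 L5←L2 L6←L3 L7←L2
Dom∩ at merges:
  L2: preds {L0,L1}: {L0} ∩ {L0,L1} = {L0}; idom=L0
  L3: preds {L2,L4,L6}: {L0,L2} ∩ {L0,L2,L3,L4} ∩ {L0,L2,L3,L6} = {L0,L2}; idom=L2
  L5: preds {L2,L4}: {L0,L2} ∩ {L0,L2,L3,L4} = {L0,L2}; idom=L2
  L7: preds {L4,L5}: {L0,L2,L3,L4} ∩ {L0,L2,L5} = {L0,L2}; idom=L2

Frontier:
  join L2 pred L0: · stop@L0
  join L2 pred L1: L1 stop@L0
  join L3 pred L2: · stop@L2
  join L3 pred L4: L4→L3 stop@L2
  join L3 pred L6: L6→L3 stop@L2
  join L5 pred L2: · stop@L2
  join L5 pred L4: L4→L3 stop@L2
  join L7 pred L4: L4→L3 stop@L2
  join L7 pred L5: L5 stop@L2
  DF(L0)=∅
  DF(L1)={L2}
  DF(L2)=∅
  DF(L3)={L3,L5,L7}
  DF(L4)={L3,L5,L7}
  DF(L5)={L7}
  DF(L6)={L3}
  DF(L7)=∅

φ for n: defs {L0,L1}
  DF⁺ = {L2}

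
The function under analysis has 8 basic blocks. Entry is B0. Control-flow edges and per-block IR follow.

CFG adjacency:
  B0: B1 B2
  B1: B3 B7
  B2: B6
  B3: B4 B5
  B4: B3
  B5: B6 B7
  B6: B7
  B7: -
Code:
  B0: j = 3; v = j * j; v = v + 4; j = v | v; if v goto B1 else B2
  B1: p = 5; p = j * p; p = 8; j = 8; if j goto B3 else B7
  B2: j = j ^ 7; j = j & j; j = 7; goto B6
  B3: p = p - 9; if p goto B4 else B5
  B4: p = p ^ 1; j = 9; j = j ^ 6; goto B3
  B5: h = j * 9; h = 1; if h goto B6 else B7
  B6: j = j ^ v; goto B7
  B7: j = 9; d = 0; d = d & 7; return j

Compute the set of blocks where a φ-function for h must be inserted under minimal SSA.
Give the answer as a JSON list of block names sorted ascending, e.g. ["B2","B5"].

Answer: ["B6", "B7"]

Derivation:
idom tree: B1←B0 B2←B0 B3←B1 B4←B3 B5←B3 B6←B0 B7←B0
Join-block Dom:
  B3: preds {B1,B4}: {B0,B1} ∩ {B0,B1,B3,B4} = {B0,B1}; idom=B1
  B6: preds {B2,B5}: {B0,B2} ∩ {B0,B1,B3,B5} = {B0}; idom=B0
  B7: preds {B1,B5,B6}: {B0,B1} ∩ {B0,B1,B3,B5} ∩ {B0,B6} = {B0}; idom=B0

DF derivation:
  B3←B1: walk · to B1
  B3←B4: walk B4→B3 to B1
  B6←B2: walk B2 to B0
  B6←B5: walk B5→B3→B1 to B0
  B7←B1: walk B1 to B0
  B7←B5: walk B5→B3→B1 to B0
  B7←B6: walk B6 to B0
  DF(B0)=∅
  DF(B1)={B6,B7}
  DF(B2)={B6}
  DF(B3)={B3,B6,B7}
  DF(B4)={B3}
  DF(B5)={B6,B7}
  DF(B6)={B7}
  DF(B7)=∅

φ for h: defs {B5}
  DF⁺ = {B6,B7}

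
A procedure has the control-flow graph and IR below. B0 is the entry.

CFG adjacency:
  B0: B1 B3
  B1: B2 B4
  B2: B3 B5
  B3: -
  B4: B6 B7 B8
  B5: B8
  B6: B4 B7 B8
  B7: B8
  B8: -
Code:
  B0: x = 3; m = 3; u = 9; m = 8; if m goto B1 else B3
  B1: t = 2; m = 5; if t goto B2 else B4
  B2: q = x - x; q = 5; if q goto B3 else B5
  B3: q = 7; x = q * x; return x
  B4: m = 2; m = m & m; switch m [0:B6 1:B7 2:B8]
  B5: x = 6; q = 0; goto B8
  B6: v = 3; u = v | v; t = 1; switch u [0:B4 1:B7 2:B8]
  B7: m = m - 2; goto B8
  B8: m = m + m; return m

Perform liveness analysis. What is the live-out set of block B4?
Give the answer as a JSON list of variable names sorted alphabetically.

Answer: ["m"]

Derivation:
Per-block:
  B0: {m,u,x} / ∅
  B1: {m,t} / ∅
  B2: {q} / {x}
  B3: {q,x} / {x}
  B4: {m} / ∅
  B5: {q,x} / ∅
  B6: {t,u,v} / ∅
  B7: {m} / {m}
  B8: {m} / {m}

Live sets:
  B0: in=∅ out={x}
  B1: in={x} out={m,x}
  B2: in={m,x} out={m,x}
  B3: in={x} out=∅
  B4: in=∅ out={m}
  B5: in={m} out={m}
  B6: in={m} out={m}
  B7: in={m} out={m}
  B8: in={m} out=∅

live-out(B4) = ["m"]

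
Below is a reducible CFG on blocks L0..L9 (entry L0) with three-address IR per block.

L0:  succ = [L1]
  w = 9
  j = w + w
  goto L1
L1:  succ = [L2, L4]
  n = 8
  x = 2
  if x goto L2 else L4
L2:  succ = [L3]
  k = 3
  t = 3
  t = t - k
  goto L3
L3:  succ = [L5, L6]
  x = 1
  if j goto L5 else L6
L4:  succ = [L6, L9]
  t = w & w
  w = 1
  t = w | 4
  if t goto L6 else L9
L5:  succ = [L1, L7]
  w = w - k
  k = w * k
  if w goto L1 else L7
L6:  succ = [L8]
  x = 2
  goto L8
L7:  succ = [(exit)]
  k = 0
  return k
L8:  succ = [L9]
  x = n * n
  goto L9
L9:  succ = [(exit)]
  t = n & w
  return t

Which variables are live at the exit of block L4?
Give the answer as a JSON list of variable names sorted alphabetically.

Block summaries:
  L0: {j,w} / ∅
  L1: {n,x} / ∅
  L2: {k,t} / ∅
  L3: {x} / {j}
  L4: {t,w} / {w}
  L5: {k,w} / {k,w}
  L6: {x} / ∅
  L7: {k} / ∅
  L8: {x} / {n}
  L9: {t} / {n,w}

Live sets:
  L0: in=∅ out={j,w}
  L1: in={j,w} out={j,n,w}
  L2: in={j,n,w} out={j,k,n,w}
  L3: in={j,k,n,w} out={j,k,n,w}
  L4: in={n,w} out={n,w}
  L5: in={j,k,w} out={j,w}
  L6: in={n,w} out={n,w}
  L7: in=∅ out=∅
  L8: in={n,w} out={n,w}
  L9: in={n,w} out=∅

live-out(L4) = ["n", "w"]

Answer: ["n", "w"]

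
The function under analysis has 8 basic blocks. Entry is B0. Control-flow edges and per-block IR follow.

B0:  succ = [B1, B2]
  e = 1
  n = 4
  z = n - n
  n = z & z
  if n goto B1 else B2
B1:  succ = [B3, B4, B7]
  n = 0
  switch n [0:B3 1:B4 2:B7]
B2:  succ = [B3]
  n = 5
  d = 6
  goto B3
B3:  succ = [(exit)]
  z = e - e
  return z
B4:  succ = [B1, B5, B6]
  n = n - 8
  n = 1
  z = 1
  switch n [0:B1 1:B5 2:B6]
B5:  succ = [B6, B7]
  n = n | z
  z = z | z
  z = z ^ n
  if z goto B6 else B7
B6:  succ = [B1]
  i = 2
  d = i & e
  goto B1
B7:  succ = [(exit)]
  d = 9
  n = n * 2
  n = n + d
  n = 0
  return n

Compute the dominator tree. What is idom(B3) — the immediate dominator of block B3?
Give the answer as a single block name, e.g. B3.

Answer: B0

Derivation:
idom tree: B1←B0 B2←B0 B3←B0 B4←B1 B5←B4 B6←B4 B7←B1
Join-block Dom:
  B1: preds {B0,B4,B6}: {B0} ∩ {B0,B1,B4} ∩ {B0,B1,B4,B6} = {B0}; idom=B0
  B3: preds {B1,B2}: {B0,B1} ∩ {B0,B2} = {B0}; idom=B0
  B6: preds {B4,B5}: {B0,B1,B4} ∩ {B0,B1,B4,B5} = {B0,B1,B4}; idom=B4
  B7: preds {B1,B5}: {B0,B1} ∩ {B0,B1,B4,B5} = {B0,B1}; idom=B1

idom(B3) = B0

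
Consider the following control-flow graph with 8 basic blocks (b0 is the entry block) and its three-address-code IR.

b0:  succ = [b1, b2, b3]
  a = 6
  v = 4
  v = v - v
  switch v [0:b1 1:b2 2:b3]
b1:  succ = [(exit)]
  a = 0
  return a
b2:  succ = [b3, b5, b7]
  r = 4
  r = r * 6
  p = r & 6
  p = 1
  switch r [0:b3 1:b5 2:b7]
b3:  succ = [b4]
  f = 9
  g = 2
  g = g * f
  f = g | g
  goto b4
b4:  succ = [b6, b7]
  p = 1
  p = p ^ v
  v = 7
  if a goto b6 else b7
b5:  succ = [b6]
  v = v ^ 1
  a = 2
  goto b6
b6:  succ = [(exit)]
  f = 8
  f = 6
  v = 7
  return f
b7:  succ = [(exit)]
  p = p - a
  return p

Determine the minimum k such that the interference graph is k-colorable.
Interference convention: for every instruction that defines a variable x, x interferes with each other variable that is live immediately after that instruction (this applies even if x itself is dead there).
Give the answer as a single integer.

def/use:
  b0 def {a,v} use ∅
  b1 def {a} use ∅
  b2 def {p,r} use ∅
  b3 def {f,g} use ∅
  b4 def {p,v} use {a,v}
  b5 def {a,v} use {v}
  b6 def {f,v} use ∅
  b7 def {p} use {a,p}

Backward fixpoint:
  b0 li=∅ lo={a,v}
  b1 li=∅ lo=∅
  b2 li={a,v} lo={a,p,v}
  b3 li={a,v} lo={a,v}
  b4 li={a,v} lo={a,p}
  b5 li={v} lo=∅
  b6 li=∅ lo=∅
  b7 li={a,p} lo=∅

Interference:
  a: {f,g,p,r,v}
  f: {a,g,v}
  g: {a,f,v}
  p: {a,r,v}
  r: {a,p,v}
  v: {a,f,g,p,r}

Colouring:
  {a,f,g,v} pairwise interfere (4-clique) ⇒ χ ≥ 4
  assign a→R0 f→R2 g→R3 p→R2 r→R3 v→R1 — no edge inside a register ⇒ χ ≤ 4
  χ = 4

Answer: 4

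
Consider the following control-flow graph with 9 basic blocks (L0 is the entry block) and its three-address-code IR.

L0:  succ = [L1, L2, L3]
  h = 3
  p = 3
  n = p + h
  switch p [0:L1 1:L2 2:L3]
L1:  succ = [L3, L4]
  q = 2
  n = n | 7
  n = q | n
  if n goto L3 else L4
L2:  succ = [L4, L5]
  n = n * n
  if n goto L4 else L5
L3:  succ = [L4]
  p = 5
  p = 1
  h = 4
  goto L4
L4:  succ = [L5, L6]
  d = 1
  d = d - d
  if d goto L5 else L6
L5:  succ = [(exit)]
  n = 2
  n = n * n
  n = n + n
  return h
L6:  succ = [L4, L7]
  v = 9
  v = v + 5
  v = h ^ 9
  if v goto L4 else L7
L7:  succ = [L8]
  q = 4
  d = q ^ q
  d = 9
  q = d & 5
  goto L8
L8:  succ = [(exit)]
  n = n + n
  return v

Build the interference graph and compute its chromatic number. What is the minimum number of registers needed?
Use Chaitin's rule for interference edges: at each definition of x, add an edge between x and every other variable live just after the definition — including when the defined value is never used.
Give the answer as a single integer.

def/use:
  L0: def={h,n,p} ue=∅
  L1: def={n,q} ue={n}
  L2: def={n} ue={n}
  L3: def={h,p} ue=∅
  L4: def={d} ue=∅
  L5: def={n} ue={h}
  L6: def={v} ue={h}
  L7: def={d,q} ue=∅
  L8: def={n} ue={n,v}

Liveness:
  live L0: ∅→{h,n}
  live L1: {h,n}→{h,n}
  live L2: {h,n}→{h,n}
  live L3: {n}→{h,n}
  live L4: {h,n}→{h,n}
  live L5: {h}→∅
  live L6: {h,n}→{h,n,v}
  live L7: {n,v}→{n,v}
  live L8: {n,v}→∅

Interfere edges:
  d: {h,n,v}
  h: {d,n,p,q,v}
  n: {d,h,p,q,v}
  p: {h,n}
  q: {h,n,v}
  v: {d,h,n,q}

Colouring:
  lower bound: {d,h,n,v} mutually conflict ⇒ χ ≥ 4
  assign d→R3 h→R0 n→R1 p→R2 q→R3 v→R2 — no edge inside a register ⇒ χ ≤ 4
  χ = 4

Answer: 4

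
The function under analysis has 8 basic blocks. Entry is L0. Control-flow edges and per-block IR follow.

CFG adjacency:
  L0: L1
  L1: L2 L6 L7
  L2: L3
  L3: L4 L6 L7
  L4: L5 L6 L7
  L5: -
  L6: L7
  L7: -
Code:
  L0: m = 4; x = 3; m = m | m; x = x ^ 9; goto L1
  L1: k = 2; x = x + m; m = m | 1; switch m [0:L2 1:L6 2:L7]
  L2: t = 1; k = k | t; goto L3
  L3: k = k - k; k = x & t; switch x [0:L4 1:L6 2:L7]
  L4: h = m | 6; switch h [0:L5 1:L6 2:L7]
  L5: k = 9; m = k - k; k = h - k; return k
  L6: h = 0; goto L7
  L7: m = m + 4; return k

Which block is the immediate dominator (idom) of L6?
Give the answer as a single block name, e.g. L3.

Answer: L1

Derivation:
idom tree: L1←L0 L2←L1 L3←L2 L4←L3 L5←L4 L6←L1 L7←L1
Dom∩ at merges:
  L6: preds {L1,L3,L4}: {L0,L1} ∩ {L0,L1,L2,L3} ∩ {L0,L1,L2,L3,L4} = {L0,L1}; idom=L1
  L7: preds {L1,L3,L4,L6}: {L0,L1} ∩ {L0,L1,L2,L3} ∩ {L0,L1,L2,L3,L4} ∩ {L0,L1,L6} = {L0,L1}; idom=L1

idom(L6) = L1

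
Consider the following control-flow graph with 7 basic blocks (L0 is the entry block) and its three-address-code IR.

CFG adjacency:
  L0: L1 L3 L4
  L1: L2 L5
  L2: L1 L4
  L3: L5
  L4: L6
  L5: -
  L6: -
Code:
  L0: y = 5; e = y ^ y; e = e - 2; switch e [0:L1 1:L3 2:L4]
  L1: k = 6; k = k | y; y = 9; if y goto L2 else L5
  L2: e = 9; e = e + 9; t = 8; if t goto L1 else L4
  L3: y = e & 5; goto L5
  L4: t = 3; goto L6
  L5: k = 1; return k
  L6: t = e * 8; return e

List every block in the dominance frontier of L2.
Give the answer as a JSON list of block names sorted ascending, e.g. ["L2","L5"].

Answer: ["L1", "L4"]

Working:
idom tree: L1←L0 L2←L1 L3←L0 L4←L0 L5←L0 L6←L4
Join-block Dom:
  L1: preds {L0,L2}: {L0} ∩ {L0,L1,L2} = {L0}; idom=L0
  L4: preds {L0,L2}: {L0} ∩ {L0,L1,L2} = {L0}; idom=L0
  L5: preds {L1,L3}: {L0,L1} ∩ {L0,L3} = {L0}; idom=L0

Frontier:
  join L1 pred L0: · stop@L0
  join L1 pred L2: L2→L1 stop@L0
  join L4 pred L0: · stop@L0
  join L4 pred L2: L2→L1 stop@L0
  join L5 pred L1: L1 stop@L0
  join L5 pred L3: L3 stop@L0
  L0: DF=∅
  L1: DF={L1,L4,L5}
  L2: DF={L1,L4}
  L3: DF={L5}
  L4: DF=∅
  L5: DF=∅
  L6: DF=∅

DF(L2) = ["L1", "L4"]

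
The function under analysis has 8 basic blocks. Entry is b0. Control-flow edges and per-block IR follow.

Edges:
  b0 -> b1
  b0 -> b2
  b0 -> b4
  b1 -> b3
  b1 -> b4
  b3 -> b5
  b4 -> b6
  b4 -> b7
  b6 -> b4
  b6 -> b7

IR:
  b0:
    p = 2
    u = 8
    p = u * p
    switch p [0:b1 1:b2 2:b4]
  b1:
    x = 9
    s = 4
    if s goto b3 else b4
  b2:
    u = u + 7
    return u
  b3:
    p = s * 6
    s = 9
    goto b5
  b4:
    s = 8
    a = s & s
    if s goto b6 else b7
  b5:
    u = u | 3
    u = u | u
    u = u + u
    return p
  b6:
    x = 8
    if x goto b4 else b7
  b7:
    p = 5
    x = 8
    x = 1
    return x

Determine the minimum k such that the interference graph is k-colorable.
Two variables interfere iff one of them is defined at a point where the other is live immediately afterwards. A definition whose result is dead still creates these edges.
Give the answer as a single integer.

def/use:
  b0: def={p,u} ue=∅
  b1: def={s,x} ue=∅
  b2: def={u} ue={u}
  b3: def={p,s} ue={s}
  b4: def={a,s} ue=∅
  b5: def={u} ue={p,u}
  b6: def={x} ue=∅
  b7: def={p,x} ue=∅

Liveness:
  live b0: ∅→{u}
  live b1: {u}→{s,u}
  live b2: {u}→∅
  live b3: {s,u}→{p,u}
  live b4: ∅→∅
  live b5: {p,u}→∅
  live b6: ∅→∅
  live b7: ∅→∅

Interfere edges:
  a: {s}
  p: {s,u}
  s: {a,p,u}
  u: {p,s,x}
  x: {u}

Colouring:
  clique {p,s,u} ⇒ need ≥ 3
  assign a→R1 p→R2 s→R0 u→R1 x→R0 — no edge inside a register ⇒ χ ≤ 3
  χ = 3

Answer: 3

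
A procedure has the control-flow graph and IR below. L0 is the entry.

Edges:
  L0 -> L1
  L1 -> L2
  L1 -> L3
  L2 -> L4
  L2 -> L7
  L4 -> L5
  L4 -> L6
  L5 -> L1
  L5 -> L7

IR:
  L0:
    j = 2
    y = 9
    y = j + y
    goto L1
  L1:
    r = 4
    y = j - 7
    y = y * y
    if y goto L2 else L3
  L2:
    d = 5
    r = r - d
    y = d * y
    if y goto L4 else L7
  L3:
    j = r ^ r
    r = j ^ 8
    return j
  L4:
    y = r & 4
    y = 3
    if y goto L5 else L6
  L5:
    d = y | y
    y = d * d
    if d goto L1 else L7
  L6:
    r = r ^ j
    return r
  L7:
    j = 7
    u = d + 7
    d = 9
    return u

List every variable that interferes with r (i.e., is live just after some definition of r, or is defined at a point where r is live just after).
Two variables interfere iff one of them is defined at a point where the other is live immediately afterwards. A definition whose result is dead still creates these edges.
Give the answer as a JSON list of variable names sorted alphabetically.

Answer: ["d", "j", "y"]

Derivation:
Per-block:
  L0: {j,y} / ∅
  L1: {r,y} / {j}
  L2: {d,r,y} / {r,y}
  L3: {j,r} / {r}
  L4: {y} / {r}
  L5: {d,y} / {y}
  L6: {r} / {j,r}
  L7: {d,j,u} / {d}

Backward fixpoint:
  L0 li=∅ lo={j}
  L1 li={j} lo={j,r,y}
  L2 li={j,r,y} lo={d,j,r}
  L3 li={r} lo=∅
  L4 li={j,r} lo={j,r,y}
  L5 li={j,y} lo={d,j}
  L6 li={j,r} lo=∅
  L7 li={d} lo=∅

Conflict graph:
  d: {j,r,u,y}
  j: {d,r,y}
  r: {d,j,y}
  u: {d}
  y: {d,j,r}

N(r) = ["d", "j", "y"]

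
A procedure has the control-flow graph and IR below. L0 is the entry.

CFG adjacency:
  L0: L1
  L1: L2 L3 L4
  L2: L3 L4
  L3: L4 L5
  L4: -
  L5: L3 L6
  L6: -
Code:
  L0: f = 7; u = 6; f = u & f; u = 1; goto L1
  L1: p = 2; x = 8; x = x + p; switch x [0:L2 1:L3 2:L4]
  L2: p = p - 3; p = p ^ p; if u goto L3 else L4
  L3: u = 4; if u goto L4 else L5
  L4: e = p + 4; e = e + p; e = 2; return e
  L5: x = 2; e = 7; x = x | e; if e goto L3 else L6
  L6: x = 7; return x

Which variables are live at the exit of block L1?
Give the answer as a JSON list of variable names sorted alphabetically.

Block summaries:
  L0: {f,u} / ∅
  L1: {p,x} / ∅
  L2: {p} / {p,u}
  L3: {u} / ∅
  L4: {e} / {p}
  L5: {e,x} / ∅
  L6: {x} / ∅

Live sets:
  live L0: ∅→{u}
  live L1: {u}→{p,u}
  live L2: {p,u}→{p}
  live L3: {p}→{p}
  live L4: {p}→∅
  live L5: {p}→{p}
  live L6: ∅→∅

live-out(L1) = ["p", "u"]

Answer: ["p", "u"]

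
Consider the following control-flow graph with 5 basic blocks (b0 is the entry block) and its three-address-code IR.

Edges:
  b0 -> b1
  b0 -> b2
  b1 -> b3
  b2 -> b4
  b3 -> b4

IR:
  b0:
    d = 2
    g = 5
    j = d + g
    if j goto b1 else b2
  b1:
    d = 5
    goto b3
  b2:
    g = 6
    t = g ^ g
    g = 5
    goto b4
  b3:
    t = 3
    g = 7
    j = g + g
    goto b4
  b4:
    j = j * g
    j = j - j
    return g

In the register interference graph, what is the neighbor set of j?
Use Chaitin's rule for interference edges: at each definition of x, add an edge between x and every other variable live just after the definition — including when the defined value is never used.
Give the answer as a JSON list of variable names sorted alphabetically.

Answer: ["g", "t"]

Analysis:
Block summaries:
  b0 def {d,g,j} use ∅
  b1 def {d} use ∅
  b2 def {g,t} use ∅
  b3 def {g,j,t} use ∅
  b4 def {j} use {g,j}

Live sets:
  b0 li=∅ lo={j}
  b1 li=∅ lo=∅
  b2 li={j} lo={g,j}
  b3 li=∅ lo={g,j}
  b4 li={g,j} lo=∅

Interference:
  d: {g}
  g: {d,j}
  j: {g,t}
  t: {j}

N(j) = ["g", "t"]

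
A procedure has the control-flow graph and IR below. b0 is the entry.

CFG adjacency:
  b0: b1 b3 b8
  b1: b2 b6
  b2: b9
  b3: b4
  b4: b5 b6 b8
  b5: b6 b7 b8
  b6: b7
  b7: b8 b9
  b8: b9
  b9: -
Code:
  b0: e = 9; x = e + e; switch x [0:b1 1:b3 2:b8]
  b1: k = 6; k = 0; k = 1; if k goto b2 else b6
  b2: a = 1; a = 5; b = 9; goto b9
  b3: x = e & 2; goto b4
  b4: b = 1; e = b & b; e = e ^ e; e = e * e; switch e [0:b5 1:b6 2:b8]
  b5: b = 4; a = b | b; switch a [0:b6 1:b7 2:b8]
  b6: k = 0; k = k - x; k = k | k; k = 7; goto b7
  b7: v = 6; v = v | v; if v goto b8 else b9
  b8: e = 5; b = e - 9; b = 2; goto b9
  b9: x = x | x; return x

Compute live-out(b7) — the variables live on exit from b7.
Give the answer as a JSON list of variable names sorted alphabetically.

Answer: ["x"]

Derivation:
def/use:
  b0 def {e,x} use ∅
  b1 def {k} use ∅
  b2 def {a,b} use ∅
  b3 def {x} use {e}
  b4 def {b,e} use ∅
  b5 def {a,b} use ∅
  b6 def {k} use {x}
  b7 def {v} use ∅
  b8 def {b,e} use ∅
  b9 def {x} use {x}

Liveness:
  b0: in=∅ out={e,x}
  b1: in={x} out={x}
  b2: in={x} out={x}
  b3: in={e} out={x}
  b4: in={x} out={x}
  b5: in={x} out={x}
  b6: in={x} out={x}
  b7: in={x} out={x}
  b8: in={x} out={x}
  b9: in={x} out=∅

live-out(b7) = ["x"]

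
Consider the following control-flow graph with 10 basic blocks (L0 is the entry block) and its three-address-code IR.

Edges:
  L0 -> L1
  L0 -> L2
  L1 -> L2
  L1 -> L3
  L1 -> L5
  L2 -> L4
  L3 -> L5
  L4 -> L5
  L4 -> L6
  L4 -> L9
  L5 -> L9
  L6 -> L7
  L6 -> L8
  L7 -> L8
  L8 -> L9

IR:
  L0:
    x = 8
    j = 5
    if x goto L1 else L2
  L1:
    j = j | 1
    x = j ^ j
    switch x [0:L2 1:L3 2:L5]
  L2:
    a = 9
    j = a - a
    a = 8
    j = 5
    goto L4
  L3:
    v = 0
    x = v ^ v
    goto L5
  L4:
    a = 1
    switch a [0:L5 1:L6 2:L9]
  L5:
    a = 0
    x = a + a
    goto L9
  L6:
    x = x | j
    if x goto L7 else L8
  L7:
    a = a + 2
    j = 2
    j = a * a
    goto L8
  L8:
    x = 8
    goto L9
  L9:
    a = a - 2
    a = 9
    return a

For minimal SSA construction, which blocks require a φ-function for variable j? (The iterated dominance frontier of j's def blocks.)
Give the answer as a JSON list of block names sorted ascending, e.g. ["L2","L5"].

idom tree: L1←L0 L2←L0 L3←L1 L4←L2 L5←L0 L6←L4 L7←L6 L8←L6 L9←L0
Dom at joins:
  L2: preds {L0,L1}: {L0} ∩ {L0,L1} = {L0}; idom=L0
  L5: preds {L1,L3,L4}: {L0,L1} ∩ {L0,L1,L3} ∩ {L0,L2,L4} = {L0}; idom=L0
  L8: preds {L6,L7}: {L0,L2,L4,L6} ∩ {L0,L2,L4,L6,L7} = {L0,L2,L4,L6}; idom=L6
  L9: preds {L4,L5,L8}: {L0,L2,L4} ∩ {L0,L5} ∩ {L0,L2,L4,L6,L8} = {L0}; idom=L0

Frontier:
  join L2 pred L0: · stop@L0
  join L2 pred L1: L1 stop@L0
  join L5 pred L1: L1 stop@L0
  join L5 pred L3: L3→L1 stop@L0
  join L5 pred L4: L4→L2 stop@L0
  join L8 pred L6: · stop@L6
  join L8 pred L7: L7 stop@L6
  join L9 pred L4: L4→L2 stop@L0
  join L9 pred L5: L5 stop@L0
  join L9 pred L8: L8→L6→L4→L2 stop@L0
  L0: DF=∅
  L1: DF={L2,L5}
  L2: DF={L5,L9}
  L3: DF={L5}
  L4: DF={L5,L9}
  L5: DF={L9}
  L6: DF={L9}
  L7: DF={L8}
  L8: DF={L9}
  L9: DF=∅

φ for j: defs {L0,L1,L2,L7}
  DF⁺ = {L2,L5,L8,L9}

Answer: ["L2", "L5", "L8", "L9"]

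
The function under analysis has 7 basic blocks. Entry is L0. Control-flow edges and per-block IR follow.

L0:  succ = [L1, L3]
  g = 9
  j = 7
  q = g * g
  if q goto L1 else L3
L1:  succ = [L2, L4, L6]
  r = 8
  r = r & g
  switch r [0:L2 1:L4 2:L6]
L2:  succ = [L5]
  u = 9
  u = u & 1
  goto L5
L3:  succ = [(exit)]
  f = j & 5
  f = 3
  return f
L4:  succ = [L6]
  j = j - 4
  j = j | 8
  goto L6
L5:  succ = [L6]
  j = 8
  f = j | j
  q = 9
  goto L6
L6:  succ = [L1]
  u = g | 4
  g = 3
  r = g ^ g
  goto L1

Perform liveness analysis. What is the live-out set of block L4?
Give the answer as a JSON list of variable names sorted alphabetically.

Answer: ["g", "j"]

Analysis:
Block summaries:
  L0: def={g,j,q} ue=∅
  L1: def={r} ue={g}
  L2: def={u} ue=∅
  L3: def={f} ue={j}
  L4: def={j} ue={j}
  L5: def={f,j,q} ue=∅
  L6: def={g,r,u} ue={g}

Liveness:
  L0: in=∅ out={g,j}
  L1: in={g,j} out={g,j}
  L2: in={g} out={g}
  L3: in={j} out=∅
  L4: in={g,j} out={g,j}
  L5: in={g} out={g,j}
  L6: in={g,j} out={g,j}

live-out(L4) = ["g", "j"]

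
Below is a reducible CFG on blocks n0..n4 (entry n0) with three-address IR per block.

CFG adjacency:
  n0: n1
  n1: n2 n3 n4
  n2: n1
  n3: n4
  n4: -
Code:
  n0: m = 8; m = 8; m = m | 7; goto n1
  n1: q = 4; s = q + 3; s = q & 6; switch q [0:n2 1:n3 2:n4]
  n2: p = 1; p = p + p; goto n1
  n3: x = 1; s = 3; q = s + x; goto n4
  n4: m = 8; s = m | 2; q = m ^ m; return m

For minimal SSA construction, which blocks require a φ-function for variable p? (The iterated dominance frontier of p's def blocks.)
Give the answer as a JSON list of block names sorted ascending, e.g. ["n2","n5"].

Answer: ["n1"]

Derivation:
idom tree: n1←n0 n2←n1 n3←n1 n4←n1
Join-block Dom:
  n1: preds {n0,n2}: {n0} ∩ {n0,n1,n2} = {n0}; idom=n0
  n4: preds {n1,n3}: {n0,n1} ∩ {n0,n1,n3} = {n0,n1}; idom=n1

Frontier:
  n1←n0: walk · to n0
  n1←n2: walk n2→n1 to n0
  n4←n1: walk · to n1
  n4←n3: walk n3 to n1
  n0: DF=∅
  n1: DF={n1}
  n2: DF={n1}
  n3: DF={n4}
  n4: DF=∅

φ for p: defs {n2}
  DF⁺ = {n1}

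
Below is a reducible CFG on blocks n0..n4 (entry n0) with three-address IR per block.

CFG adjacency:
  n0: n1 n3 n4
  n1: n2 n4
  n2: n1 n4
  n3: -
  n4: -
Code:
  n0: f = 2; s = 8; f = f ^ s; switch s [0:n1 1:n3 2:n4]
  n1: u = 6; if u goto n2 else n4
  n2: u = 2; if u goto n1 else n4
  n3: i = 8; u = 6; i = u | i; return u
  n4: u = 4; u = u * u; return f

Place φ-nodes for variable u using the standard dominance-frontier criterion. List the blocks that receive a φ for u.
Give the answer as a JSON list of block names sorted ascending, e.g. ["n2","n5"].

Answer: ["n1", "n4"]

Analysis:
idom tree: n1←n0 n2←n1 n3←n0 n4←n0
Dom at joins:
  n1: preds {n0,n2}: {n0} ∩ {n0,n1,n2} = {n0}; idom=n0
  n4: preds {n0,n1,n2}: {n0} ∩ {n0,n1} ∩ {n0,n1,n2} = {n0}; idom=n0

DF derivation:
  n1←n0: walk · to n0
  n1←n2: walk n2→n1 to n0
  n4←n0: walk · to n0
  n4←n1: walk n1 to n0
  n4←n2: walk n2→n1 to n0
  n0: DF=∅
  n1: DF={n1,n4}
  n2: DF={n1,n4}
  n3: DF=∅
  n4: DF=∅

φ for u: defs {n1,n2,n3,n4}
  DF⁺ = {n1,n4}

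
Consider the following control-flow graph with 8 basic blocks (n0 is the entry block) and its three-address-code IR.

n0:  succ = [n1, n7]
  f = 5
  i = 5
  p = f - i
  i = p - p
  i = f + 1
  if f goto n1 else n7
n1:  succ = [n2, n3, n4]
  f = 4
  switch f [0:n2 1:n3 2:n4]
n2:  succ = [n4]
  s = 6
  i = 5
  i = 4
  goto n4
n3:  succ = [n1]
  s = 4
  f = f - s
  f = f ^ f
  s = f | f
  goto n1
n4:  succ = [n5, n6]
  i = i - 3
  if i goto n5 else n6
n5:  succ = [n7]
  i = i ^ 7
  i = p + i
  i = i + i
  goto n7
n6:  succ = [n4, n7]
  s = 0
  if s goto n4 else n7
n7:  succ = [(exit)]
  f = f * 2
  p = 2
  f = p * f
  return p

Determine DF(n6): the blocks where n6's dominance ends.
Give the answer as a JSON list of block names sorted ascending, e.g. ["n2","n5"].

idom tree: n1←n0 n2←n1 n3←n1 n4←n1 n5←n4 n6←n4 n7←n0
Join-block Dom:
  n1: preds {n0,n3}: {n0} ∩ {n0,n1,n3} = {n0}; idom=n0
  n4: preds {n1,n2,n6}: {n0,n1} ∩ {n0,n1,n2} ∩ {n0,n1,n4,n6} = {n0,n1}; idom=n1
  n7: preds {n0,n5,n6}: {n0} ∩ {n0,n1,n4,n5} ∩ {n0,n1,n4,n6} = {n0}; idom=n0

DF walk-up:
  n1←n0: walk · to n0
  n1←n3: walk n3→n1 to n0
  n4←n1: walk · to n1
  n4←n2: walk n2 to n1
  n4←n6: walk n6→n4 to n1
  n7←n0: walk · to n0
  n7←n5: walk n5→n4→n1 to n0
  n7←n6: walk n6→n4→n1 to n0
  n0 → ∅
  n1 → {n1,n7}
  n2 → {n4}
  n3 → {n1}
  n4 → {n4,n7}
  n5 → {n7}
  n6 → {n4,n7}
  n7 → ∅

DF(n6) = ["n4", "n7"]

Answer: ["n4", "n7"]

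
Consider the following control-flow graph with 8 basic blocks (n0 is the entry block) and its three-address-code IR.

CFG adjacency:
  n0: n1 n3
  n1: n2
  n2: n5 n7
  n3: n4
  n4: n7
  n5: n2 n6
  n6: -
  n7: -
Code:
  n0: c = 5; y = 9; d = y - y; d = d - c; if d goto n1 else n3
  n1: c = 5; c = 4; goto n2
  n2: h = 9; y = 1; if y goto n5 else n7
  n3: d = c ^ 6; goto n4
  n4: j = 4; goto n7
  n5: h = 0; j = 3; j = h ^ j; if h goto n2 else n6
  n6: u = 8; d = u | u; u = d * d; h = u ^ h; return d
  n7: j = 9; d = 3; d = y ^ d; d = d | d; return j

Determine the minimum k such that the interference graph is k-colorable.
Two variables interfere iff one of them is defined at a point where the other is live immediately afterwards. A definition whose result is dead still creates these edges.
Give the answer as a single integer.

Answer: 3

Derivation:
Per-block:
  n0: {c,d,y} / ∅
  n1: {c} / ∅
  n2: {h,y} / ∅
  n3: {d} / {c}
  n4: {j} / ∅
  n5: {h,j} / ∅
  n6: {d,h,u} / {h}
  n7: {d,j} / {y}

Live sets:
  n0 li=∅ lo={c,y}
  n1 li=∅ lo=∅
  n2 li=∅ lo={y}
  n3 li={c,y} lo={y}
  n4 li={y} lo={y}
  n5 li=∅ lo={h}
  n6 li={h} lo=∅
  n7 li={y} lo=∅

Interference:
  c: {d,y}
  d: {c,h,j,u,y}
  h: {d,j,u}
  j: {d,h,y}
  u: {d,h}
  y: {c,d,j}

Registers:
  lower bound: {c,d,y} mutually conflict ⇒ χ ≥ 3
  assign c→R2 d→R0 h→R1 j→R2 u→R2 y→R1 — no edge inside a register ⇒ χ ≤ 3
  χ = 3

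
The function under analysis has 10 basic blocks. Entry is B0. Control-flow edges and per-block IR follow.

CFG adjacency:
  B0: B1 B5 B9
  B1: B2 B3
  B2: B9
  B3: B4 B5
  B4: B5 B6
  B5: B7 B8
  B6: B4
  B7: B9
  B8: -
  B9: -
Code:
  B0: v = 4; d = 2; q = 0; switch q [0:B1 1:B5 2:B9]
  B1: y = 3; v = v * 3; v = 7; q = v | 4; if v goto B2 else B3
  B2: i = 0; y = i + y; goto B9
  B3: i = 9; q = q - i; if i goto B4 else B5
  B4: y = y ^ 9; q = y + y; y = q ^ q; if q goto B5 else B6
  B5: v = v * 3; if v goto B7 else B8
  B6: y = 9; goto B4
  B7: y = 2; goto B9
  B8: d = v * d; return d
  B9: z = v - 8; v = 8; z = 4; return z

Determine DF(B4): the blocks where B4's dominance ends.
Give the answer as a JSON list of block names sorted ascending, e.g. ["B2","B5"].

idom tree: B1←B0 B2←B1 B3←B1 B4←B3 B5←B0 B6←B4 B7←B5 B8←B5 B9←B0
Dom at joins:
  B4: preds {B3,B6}: {B0,B1,B3} ∩ {B0,B1,B3,B4,B6} = {B0,B1,B3}; idom=B3
  B5: preds {B0,B3,B4}: {B0} ∩ {B0,B1,B3} ∩ {B0,B1,B3,B4} = {B0}; idom=B0
  B9: preds {B0,B2,B7}: {B0} ∩ {B0,B1,B2} ∩ {B0,B5,B7} = {B0}; idom=B0

DF derivation:
  B4←B3: walk · to B3
  B4←B6: walk B6→B4 to B3
  B5←B0: walk · to B0
  B5←B3: walk B3→B1 to B0
  B5←B4: walk B4→B3→B1 to B0
  B9←B0: walk · to B0
  B9←B2: walk B2→B1 to B0
  B9←B7: walk B7→B5 to B0
  DF(B0)=∅
  DF(B1)={B5,B9}
  DF(B2)={B9}
  DF(B3)={B5}
  DF(B4)={B4,B5}
  DF(B5)={B9}
  DF(B6)={B4}
  DF(B7)={B9}
  DF(B8)=∅
  DF(B9)=∅

DF(B4) = ["B4", "B5"]

Answer: ["B4", "B5"]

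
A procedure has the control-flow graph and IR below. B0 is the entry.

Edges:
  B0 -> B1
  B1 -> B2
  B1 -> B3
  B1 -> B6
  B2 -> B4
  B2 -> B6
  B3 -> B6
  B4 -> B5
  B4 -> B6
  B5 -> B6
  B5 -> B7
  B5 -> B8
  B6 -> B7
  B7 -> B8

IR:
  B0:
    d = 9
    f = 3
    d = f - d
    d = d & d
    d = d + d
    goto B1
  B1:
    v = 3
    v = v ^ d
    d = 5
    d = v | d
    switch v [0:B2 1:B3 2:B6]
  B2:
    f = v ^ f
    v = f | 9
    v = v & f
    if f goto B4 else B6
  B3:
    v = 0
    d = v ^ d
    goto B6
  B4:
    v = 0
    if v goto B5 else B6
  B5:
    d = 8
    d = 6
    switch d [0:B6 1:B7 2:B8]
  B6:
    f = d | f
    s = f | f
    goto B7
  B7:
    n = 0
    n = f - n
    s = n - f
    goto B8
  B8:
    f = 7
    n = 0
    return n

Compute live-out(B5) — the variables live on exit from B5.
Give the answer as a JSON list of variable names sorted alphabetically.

Answer: ["d", "f"]

Working:
def/use:
  B0 def {d,f} use ∅
  B1 def {d,v} use {d}
  B2 def {f,v} use {f,v}
  B3 def {d,v} use {d}
  B4 def {v} use ∅
  B5 def {d} use ∅
  B6 def {f,s} use {d,f}
  B7 def {n,s} use {f}
  B8 def {f,n} use ∅

Backward fixpoint:
  B0: in=∅ out={d,f}
  B1: in={d,f} out={d,f,v}
  B2: in={d,f,v} out={d,f}
  B3: in={d,f} out={d,f}
  B4: in={d,f} out={d,f}
  B5: in={f} out={d,f}
  B6: in={d,f} out={f}
  B7: in={f} out=∅
  B8: in=∅ out=∅

live-out(B5) = ["d", "f"]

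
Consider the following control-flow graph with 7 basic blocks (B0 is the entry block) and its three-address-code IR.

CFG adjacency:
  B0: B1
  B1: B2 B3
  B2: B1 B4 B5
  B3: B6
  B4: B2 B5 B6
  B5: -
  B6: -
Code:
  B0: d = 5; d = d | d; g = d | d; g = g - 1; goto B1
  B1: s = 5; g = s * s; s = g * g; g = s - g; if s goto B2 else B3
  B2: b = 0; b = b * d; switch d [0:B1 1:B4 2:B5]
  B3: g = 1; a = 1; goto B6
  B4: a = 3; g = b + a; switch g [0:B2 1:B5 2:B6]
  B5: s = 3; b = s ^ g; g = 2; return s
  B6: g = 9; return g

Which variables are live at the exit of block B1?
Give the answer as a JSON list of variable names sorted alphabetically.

def/use:
  B0: def={d,g} ue=∅
  B1: def={g,s} ue=∅
  B2: def={b} ue={d}
  B3: def={a,g} ue=∅
  B4: def={a,g} ue={b}
  B5: def={b,g,s} ue={g}
  B6: def={g} ue=∅

Backward fixpoint:
  B0 li=∅ lo={d}
  B1 li={d} lo={d,g}
  B2 li={d,g} lo={b,d,g}
  B3 li=∅ lo=∅
  B4 li={b,d} lo={d,g}
  B5 li={g} lo=∅
  B6 li=∅ lo=∅

live-out(B1) = ["d", "g"]

Answer: ["d", "g"]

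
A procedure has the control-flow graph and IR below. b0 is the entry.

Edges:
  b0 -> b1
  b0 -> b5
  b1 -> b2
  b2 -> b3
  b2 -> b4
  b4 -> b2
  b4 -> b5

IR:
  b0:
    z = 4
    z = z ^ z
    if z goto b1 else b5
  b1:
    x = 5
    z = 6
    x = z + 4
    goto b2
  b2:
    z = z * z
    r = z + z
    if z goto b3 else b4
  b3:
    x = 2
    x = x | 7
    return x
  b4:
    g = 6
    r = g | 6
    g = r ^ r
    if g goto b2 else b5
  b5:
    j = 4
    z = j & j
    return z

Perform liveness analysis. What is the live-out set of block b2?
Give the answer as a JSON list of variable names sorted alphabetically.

Answer: ["z"]

Working:
Per-block:
  b0 def {z} use ∅
  b1 def {x,z} use ∅
  b2 def {r,z} use {z}
  b3 def {x} use ∅
  b4 def {g,r} use ∅
  b5 def {j,z} use ∅

Live sets:
  b0 li=∅ lo=∅
  b1 li=∅ lo={z}
  b2 li={z} lo={z}
  b3 li=∅ lo=∅
  b4 li={z} lo={z}
  b5 li=∅ lo=∅

live-out(b2) = ["z"]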